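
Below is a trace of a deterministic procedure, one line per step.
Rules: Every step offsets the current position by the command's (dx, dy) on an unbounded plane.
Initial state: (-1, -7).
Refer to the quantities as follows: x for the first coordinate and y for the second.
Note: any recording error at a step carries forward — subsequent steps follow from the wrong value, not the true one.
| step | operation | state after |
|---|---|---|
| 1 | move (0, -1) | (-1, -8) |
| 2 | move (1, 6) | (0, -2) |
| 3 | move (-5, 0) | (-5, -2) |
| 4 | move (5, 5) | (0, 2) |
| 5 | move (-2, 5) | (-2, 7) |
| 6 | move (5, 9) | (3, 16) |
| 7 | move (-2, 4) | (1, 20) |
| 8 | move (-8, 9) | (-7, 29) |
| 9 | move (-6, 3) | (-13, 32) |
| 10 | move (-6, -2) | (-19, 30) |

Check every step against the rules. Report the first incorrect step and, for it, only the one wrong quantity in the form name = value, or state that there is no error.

step 4, y = 3

1. x = -1 + (0) = -1, y = -7 + (-1) = -8 (agrees with the trace)
2. x = -1 + (1) = 0, y = -8 + (6) = -2 (exactly as logged)
3. x = 0 + (-5) = -5, y = -2 + (0) = -2 (exactly as logged)
4. x = -5 + (5) = 0, y = -2 + (5) = 3 (first mismatch against the trace)
First incorrect step: 4; the correct value is y = 3.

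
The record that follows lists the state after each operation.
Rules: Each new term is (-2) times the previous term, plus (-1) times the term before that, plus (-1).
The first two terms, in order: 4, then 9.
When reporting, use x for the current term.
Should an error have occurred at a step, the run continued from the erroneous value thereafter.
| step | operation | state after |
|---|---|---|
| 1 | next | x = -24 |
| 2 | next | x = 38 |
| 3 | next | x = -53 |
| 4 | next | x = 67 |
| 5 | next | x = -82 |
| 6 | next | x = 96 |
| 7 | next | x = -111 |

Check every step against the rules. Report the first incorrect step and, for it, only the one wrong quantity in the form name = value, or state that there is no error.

step 1, x = -23

1. x = -2*(9) + (-1)*(4) + (-1) = -23 (a discrepancy with the record)
So the first discrepancy is step 1, where the right value is x = -23.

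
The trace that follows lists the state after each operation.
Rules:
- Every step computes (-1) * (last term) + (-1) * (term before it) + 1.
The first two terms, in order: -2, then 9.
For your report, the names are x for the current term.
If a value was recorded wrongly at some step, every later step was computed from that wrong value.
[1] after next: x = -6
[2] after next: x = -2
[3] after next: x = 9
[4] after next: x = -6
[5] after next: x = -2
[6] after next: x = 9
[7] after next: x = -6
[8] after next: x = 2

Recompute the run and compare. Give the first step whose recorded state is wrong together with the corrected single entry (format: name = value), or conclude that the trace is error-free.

Step 1: x = -1*(9) + (-1)*(-2) + (1) = -6 — no discrepancy.
Step 2: x = -1*(-6) + (-1)*(9) + (1) = -2 — in agreement.
Step 3: x = -1*(-2) + (-1)*(-6) + (1) = 9 — no discrepancy.
Step 4: x = -1*(9) + (-1)*(-2) + (1) = -6 — agrees with the trace.
Step 5: x = -1*(-6) + (-1)*(9) + (1) = -2 — exactly as logged.
Step 6: x = -1*(-2) + (-1)*(-6) + (1) = 9 — consistent with the trace.
Step 7: x = -1*(9) + (-1)*(-2) + (1) = -6 — checks out.
Step 8: x = -1*(-6) + (-1)*(9) + (1) = -2 — not what was recorded.
The audit stops at step 8: the recorded entry is wrong and should be x = -2.

step 8, x = -2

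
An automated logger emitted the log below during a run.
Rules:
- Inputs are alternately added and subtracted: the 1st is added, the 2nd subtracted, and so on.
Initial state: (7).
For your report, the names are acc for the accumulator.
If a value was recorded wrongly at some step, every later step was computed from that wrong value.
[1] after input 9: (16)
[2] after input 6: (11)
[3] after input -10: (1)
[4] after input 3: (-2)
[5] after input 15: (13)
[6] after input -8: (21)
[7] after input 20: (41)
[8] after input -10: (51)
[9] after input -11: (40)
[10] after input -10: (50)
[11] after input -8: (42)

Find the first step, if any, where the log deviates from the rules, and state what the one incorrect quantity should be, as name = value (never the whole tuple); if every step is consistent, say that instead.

Recomputing the run from the initial state:
step 1: acc = 16
step 2: acc = 10
step 3: acc = 0
step 4: acc = -3
step 5: acc = 12
step 6: acc = 20
step 7: acc = 40
step 8: acc = 50
step 9: acc = 39
step 10: acc = 49
step 11: acc = 41
The first disagreement with the log is at step 2, where the value should be acc = 10.

step 2, acc = 10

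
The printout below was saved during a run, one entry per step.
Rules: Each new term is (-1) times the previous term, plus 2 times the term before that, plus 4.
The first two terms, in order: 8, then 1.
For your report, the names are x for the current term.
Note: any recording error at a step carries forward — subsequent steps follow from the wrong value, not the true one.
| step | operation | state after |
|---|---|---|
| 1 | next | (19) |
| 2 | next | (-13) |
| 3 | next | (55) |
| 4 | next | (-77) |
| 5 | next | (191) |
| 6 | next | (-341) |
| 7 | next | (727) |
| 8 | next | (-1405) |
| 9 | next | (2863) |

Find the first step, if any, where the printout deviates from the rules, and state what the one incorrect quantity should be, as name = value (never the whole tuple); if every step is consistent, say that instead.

no error

Recomputing the run from the initial state:
step 1: x = 19
step 2: x = -13
step 3: x = 55
step 4: x = -77
step 5: x = 191
step 6: x = -341
step 7: x = 727
step 8: x = -1405
step 9: x = 2863
This matches the printout at every step.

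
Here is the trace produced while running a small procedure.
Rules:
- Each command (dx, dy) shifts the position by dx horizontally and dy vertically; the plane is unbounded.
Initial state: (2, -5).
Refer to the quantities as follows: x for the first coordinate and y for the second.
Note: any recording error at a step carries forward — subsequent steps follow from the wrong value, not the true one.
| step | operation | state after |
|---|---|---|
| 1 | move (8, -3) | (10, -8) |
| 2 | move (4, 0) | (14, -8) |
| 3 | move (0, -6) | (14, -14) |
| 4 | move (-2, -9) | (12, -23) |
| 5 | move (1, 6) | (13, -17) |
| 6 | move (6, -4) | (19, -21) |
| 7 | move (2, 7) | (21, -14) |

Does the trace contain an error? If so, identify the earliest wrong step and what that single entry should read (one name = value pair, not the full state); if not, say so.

no error

Step 1: x = 2 + (8) = 10, y = -5 + (-3) = -8 — in agreement.
Step 2: x = 10 + (4) = 14, y = -8 + (0) = -8 — verified.
Step 3: x = 14 + (0) = 14, y = -8 + (-6) = -14 — consistent with the trace.
Step 4: x = 14 + (-2) = 12, y = -14 + (-9) = -23 — verified.
Step 5: x = 12 + (1) = 13, y = -23 + (6) = -17 — exactly as logged.
Step 6: x = 13 + (6) = 19, y = -17 + (-4) = -21 — in agreement.
Step 7: x = 19 + (2) = 21, y = -21 + (7) = -14 — confirmed correct.
Nothing is out of place; the run is error-free.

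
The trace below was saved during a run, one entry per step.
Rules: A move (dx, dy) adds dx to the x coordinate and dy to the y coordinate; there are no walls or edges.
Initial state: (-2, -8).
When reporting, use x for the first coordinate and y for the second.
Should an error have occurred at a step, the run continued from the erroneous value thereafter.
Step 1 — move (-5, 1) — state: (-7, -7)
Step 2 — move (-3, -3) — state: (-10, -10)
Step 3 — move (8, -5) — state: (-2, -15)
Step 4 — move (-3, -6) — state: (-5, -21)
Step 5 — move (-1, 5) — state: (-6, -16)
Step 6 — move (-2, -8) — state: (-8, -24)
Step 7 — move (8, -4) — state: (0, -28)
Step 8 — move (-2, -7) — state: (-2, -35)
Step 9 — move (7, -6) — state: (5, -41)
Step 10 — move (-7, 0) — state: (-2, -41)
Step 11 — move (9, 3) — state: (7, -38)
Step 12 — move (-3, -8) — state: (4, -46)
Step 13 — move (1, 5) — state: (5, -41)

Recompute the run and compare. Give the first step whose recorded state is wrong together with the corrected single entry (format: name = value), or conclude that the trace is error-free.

Recomputing the run from the initial state:
step 1: x = -7, y = -7
step 2: x = -10, y = -10
step 3: x = -2, y = -15
step 4: x = -5, y = -21
step 5: x = -6, y = -16
step 6: x = -8, y = -24
step 7: x = 0, y = -28
step 8: x = -2, y = -35
step 9: x = 5, y = -41
step 10: x = -2, y = -41
step 11: x = 7, y = -38
step 12: x = 4, y = -46
step 13: x = 5, y = -41
This matches the trace at every step.

no error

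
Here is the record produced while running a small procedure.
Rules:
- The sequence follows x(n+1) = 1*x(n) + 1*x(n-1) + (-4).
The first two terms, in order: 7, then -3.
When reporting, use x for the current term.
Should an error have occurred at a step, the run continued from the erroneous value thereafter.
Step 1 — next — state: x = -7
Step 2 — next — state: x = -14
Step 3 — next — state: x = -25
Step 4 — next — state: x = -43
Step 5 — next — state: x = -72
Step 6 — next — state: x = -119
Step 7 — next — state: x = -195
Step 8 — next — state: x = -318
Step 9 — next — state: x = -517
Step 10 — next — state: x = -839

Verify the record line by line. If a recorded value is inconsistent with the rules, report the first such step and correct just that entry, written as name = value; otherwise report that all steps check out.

step 1, x = 0

Step 1: x = 1*(-3) + (1)*(7) + (-4) = 0 — this is not what the record shows.
Conclusion: step 1 carries the first error; the entry should be x = 0.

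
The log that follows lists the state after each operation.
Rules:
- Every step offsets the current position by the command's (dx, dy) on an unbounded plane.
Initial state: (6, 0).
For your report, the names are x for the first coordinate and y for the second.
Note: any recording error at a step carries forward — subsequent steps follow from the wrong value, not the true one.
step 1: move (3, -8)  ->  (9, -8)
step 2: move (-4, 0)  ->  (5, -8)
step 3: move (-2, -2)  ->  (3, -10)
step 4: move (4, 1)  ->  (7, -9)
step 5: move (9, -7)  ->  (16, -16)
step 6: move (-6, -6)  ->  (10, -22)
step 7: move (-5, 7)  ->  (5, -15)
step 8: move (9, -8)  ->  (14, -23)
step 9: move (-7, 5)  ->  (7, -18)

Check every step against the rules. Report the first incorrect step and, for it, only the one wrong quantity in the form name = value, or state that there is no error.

1. x = 6 + (3) = 9, y = 0 + (-8) = -8 (matches)
2. x = 9 + (-4) = 5, y = -8 + (0) = -8 (matches)
3. x = 5 + (-2) = 3, y = -8 + (-2) = -10 (no discrepancy)
4. x = 3 + (4) = 7, y = -10 + (1) = -9 (no discrepancy)
5. x = 7 + (9) = 16, y = -9 + (-7) = -16 (matches)
6. x = 16 + (-6) = 10, y = -16 + (-6) = -22 (verified)
7. x = 10 + (-5) = 5, y = -22 + (7) = -15 (in agreement)
8. x = 5 + (9) = 14, y = -15 + (-8) = -23 (no discrepancy)
9. x = 14 + (-7) = 7, y = -23 + (5) = -18 (confirmed correct)
No step deviates from the rules.

no error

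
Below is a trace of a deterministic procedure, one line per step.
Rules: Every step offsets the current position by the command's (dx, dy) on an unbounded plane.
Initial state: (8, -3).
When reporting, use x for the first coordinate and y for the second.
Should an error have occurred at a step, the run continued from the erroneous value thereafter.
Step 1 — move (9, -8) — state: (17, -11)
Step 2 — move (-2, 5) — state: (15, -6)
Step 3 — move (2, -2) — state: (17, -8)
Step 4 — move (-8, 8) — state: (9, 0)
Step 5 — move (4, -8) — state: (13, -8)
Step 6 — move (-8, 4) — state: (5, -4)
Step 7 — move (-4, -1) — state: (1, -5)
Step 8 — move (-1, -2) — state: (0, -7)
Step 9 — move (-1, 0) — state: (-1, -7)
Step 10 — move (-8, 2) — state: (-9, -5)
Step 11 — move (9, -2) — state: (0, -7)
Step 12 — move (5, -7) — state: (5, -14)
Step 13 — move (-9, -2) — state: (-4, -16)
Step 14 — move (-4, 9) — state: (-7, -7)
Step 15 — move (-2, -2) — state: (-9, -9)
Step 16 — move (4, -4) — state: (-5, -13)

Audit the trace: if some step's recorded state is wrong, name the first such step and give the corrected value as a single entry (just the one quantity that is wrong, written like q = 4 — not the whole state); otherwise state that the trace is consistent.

step 14, x = -8

Step 1: x = 8 + (9) = 17, y = -3 + (-8) = -11 — matches.
Step 2: x = 17 + (-2) = 15, y = -11 + (5) = -6 — verified.
Step 3: x = 15 + (2) = 17, y = -6 + (-2) = -8 — checks out.
Step 4: x = 17 + (-8) = 9, y = -8 + (8) = 0 — verified.
Step 5: x = 9 + (4) = 13, y = 0 + (-8) = -8 — no discrepancy.
Step 6: x = 13 + (-8) = 5, y = -8 + (4) = -4 — verified.
Step 7: x = 5 + (-4) = 1, y = -4 + (-1) = -5 — consistent with the trace.
Step 8: x = 1 + (-1) = 0, y = -5 + (-2) = -7 — confirmed correct.
Step 9: x = 0 + (-1) = -1, y = -7 + (0) = -7 — matches.
Step 10: x = -1 + (-8) = -9, y = -7 + (2) = -5 — consistent with the trace.
Step 11: x = -9 + (9) = 0, y = -5 + (-2) = -7 — same as recorded.
Step 12: x = 0 + (5) = 5, y = -7 + (-7) = -14 — exactly as logged.
Step 13: x = 5 + (-9) = -4, y = -14 + (-2) = -16 — agrees with the trace.
Step 14: x = -4 + (-4) = -8, y = -16 + (9) = -7 — a discrepancy with the trace.
So the first discrepancy is step 14, where the right value is x = -8.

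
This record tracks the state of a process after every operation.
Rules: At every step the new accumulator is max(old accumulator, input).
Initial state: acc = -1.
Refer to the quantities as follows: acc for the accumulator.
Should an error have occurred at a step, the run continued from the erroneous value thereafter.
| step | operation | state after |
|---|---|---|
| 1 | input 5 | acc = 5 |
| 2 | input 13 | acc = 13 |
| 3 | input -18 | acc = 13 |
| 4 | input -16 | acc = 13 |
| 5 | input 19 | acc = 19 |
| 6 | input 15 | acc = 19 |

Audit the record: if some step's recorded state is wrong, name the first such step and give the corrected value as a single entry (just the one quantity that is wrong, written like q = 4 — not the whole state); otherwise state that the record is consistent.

Recomputing the run from the initial state:
step 1: acc = 5
step 2: acc = 13
step 3: acc = 13
step 4: acc = 13
step 5: acc = 19
step 6: acc = 19
This matches the record at every step.

no error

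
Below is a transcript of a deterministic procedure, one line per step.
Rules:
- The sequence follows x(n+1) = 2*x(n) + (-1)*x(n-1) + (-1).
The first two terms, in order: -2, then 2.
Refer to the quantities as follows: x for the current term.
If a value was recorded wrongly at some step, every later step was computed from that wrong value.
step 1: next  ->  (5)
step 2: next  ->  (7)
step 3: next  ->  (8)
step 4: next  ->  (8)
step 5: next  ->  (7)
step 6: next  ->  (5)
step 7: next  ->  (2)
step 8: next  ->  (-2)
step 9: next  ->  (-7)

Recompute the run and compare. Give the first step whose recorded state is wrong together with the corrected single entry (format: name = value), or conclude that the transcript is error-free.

no error

Step 1: x = 2*(2) + (-1)*(-2) + (-1) = 5 — verified.
Step 2: x = 2*(5) + (-1)*(2) + (-1) = 7 — verified.
Step 3: x = 2*(7) + (-1)*(5) + (-1) = 8 — no discrepancy.
Step 4: x = 2*(8) + (-1)*(7) + (-1) = 8 — no discrepancy.
Step 5: x = 2*(8) + (-1)*(8) + (-1) = 7 — confirmed correct.
Step 6: x = 2*(7) + (-1)*(8) + (-1) = 5 — verified.
Step 7: x = 2*(5) + (-1)*(7) + (-1) = 2 — checks out.
Step 8: x = 2*(2) + (-1)*(5) + (-1) = -2 — confirmed correct.
Step 9: x = 2*(-2) + (-1)*(2) + (-1) = -7 — in agreement.
The whole run recomputes cleanly — no discrepancies.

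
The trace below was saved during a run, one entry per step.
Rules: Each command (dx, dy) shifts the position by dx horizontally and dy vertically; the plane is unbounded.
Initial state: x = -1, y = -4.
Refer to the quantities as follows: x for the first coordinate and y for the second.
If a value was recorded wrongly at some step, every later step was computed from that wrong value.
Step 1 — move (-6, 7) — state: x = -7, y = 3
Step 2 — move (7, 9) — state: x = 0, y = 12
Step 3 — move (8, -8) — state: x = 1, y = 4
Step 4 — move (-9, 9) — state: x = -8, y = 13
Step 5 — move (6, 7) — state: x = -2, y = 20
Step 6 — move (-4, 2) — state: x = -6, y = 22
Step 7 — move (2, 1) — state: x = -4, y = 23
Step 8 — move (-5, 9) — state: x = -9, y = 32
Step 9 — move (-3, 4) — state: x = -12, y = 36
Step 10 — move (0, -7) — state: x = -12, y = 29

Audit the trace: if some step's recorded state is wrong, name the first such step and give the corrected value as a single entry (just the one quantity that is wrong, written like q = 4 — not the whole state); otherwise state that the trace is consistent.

Step 1: x = -1 + (-6) = -7, y = -4 + (7) = 3 — no discrepancy.
Step 2: x = -7 + (7) = 0, y = 3 + (9) = 12 — agrees with the trace.
Step 3: x = 0 + (8) = 8, y = 12 + (-8) = 4 — first mismatch against the trace.
The audit stops at step 3: the recorded entry is wrong and should be x = 8.

step 3, x = 8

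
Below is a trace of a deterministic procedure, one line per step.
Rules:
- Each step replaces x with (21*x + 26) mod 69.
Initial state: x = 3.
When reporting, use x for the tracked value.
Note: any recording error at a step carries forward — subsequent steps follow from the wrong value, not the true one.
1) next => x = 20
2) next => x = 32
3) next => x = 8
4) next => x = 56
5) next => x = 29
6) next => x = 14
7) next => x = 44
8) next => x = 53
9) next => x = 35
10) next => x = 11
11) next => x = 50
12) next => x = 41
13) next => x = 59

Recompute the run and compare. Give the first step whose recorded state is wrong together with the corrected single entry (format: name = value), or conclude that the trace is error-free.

step 10, x = 2

1. x = (21*3 + 26) mod 69 = 20 (same as recorded)
2. x = (21*20 + 26) mod 69 = 32 (in agreement)
3. x = (21*32 + 26) mod 69 = 8 (confirmed correct)
4. x = (21*8 + 26) mod 69 = 56 (in agreement)
5. x = (21*56 + 26) mod 69 = 29 (checks out)
6. x = (21*29 + 26) mod 69 = 14 (consistent with the trace)
7. x = (21*14 + 26) mod 69 = 44 (same as recorded)
8. x = (21*44 + 26) mod 69 = 53 (checks out)
9. x = (21*53 + 26) mod 69 = 35 (matches)
10. x = (21*35 + 26) mod 69 = 2 (the recorded entry deviates here)
The earliest wrong entry is at step 10: it should read x = 2.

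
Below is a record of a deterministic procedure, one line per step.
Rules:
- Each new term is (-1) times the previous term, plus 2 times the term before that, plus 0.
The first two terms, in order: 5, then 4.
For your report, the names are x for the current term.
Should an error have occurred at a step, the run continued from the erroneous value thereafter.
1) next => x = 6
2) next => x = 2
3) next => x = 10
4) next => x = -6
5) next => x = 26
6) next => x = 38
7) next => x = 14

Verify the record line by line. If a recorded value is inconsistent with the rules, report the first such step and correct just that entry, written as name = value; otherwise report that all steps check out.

Recomputing the run from the initial state:
step 1: x = 6
step 2: x = 2
step 3: x = 10
step 4: x = -6
step 5: x = 26
step 6: x = -38
step 7: x = 90
The first disagreement with the record is at step 6, where the value should be x = -38.

step 6, x = -38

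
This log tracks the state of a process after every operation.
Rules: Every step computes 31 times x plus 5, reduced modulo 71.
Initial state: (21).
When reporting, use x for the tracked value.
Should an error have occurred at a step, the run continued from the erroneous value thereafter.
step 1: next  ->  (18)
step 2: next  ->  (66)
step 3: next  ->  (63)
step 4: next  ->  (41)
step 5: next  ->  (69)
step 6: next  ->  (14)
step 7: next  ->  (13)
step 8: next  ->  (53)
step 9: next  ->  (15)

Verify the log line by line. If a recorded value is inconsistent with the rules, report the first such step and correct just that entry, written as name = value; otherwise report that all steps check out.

step 1, x = 17

Recomputing the run from the initial state:
step 1: x = 17
step 2: x = 35
step 3: x = 25
step 4: x = 70
step 5: x = 45
step 6: x = 51
step 7: x = 24
step 8: x = 39
step 9: x = 7
The first disagreement with the log is at step 1, where the value should be x = 17.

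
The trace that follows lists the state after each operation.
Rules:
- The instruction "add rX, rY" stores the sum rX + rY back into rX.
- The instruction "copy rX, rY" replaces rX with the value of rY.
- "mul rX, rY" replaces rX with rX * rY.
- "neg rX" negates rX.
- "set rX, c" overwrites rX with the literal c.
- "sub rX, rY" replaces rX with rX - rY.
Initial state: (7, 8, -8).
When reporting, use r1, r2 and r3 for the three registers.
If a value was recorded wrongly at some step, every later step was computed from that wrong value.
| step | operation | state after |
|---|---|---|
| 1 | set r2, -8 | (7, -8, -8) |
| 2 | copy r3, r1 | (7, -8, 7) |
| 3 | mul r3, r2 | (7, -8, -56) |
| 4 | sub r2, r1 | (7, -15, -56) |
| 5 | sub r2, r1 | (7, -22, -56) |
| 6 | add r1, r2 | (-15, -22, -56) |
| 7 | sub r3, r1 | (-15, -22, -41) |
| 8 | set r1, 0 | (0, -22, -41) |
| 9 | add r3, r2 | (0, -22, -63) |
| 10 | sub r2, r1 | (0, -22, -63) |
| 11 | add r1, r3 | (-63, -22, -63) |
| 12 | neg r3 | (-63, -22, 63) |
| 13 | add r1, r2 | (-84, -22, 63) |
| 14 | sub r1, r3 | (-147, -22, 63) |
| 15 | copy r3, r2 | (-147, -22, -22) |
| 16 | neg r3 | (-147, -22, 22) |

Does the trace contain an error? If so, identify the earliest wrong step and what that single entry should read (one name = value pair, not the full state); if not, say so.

step 13, r1 = -85

Recomputing the run from the initial state:
step 1: r1 = 7, r2 = -8, r3 = -8
step 2: r1 = 7, r2 = -8, r3 = 7
step 3: r1 = 7, r2 = -8, r3 = -56
step 4: r1 = 7, r2 = -15, r3 = -56
step 5: r1 = 7, r2 = -22, r3 = -56
step 6: r1 = -15, r2 = -22, r3 = -56
step 7: r1 = -15, r2 = -22, r3 = -41
step 8: r1 = 0, r2 = -22, r3 = -41
step 9: r1 = 0, r2 = -22, r3 = -63
step 10: r1 = 0, r2 = -22, r3 = -63
step 11: r1 = -63, r2 = -22, r3 = -63
step 12: r1 = -63, r2 = -22, r3 = 63
step 13: r1 = -85, r2 = -22, r3 = 63
step 14: r1 = -148, r2 = -22, r3 = 63
step 15: r1 = -148, r2 = -22, r3 = -22
step 16: r1 = -148, r2 = -22, r3 = 22
The first disagreement with the trace is at step 13, where the value should be r1 = -85.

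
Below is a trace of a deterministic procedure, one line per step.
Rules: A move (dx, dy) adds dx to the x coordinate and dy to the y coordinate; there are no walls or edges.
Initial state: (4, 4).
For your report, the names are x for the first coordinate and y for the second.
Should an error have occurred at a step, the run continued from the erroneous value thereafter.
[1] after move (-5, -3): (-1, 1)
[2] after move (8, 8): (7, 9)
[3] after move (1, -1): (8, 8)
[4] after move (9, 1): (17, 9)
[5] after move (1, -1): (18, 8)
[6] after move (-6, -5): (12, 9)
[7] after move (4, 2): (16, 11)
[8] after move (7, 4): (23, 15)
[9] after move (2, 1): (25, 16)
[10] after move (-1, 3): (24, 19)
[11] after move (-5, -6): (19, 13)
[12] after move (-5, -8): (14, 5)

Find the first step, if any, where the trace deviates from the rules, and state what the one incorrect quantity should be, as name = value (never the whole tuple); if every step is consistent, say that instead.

step 6, y = 3

Recomputing the run from the initial state:
step 1: x = -1, y = 1
step 2: x = 7, y = 9
step 3: x = 8, y = 8
step 4: x = 17, y = 9
step 5: x = 18, y = 8
step 6: x = 12, y = 3
step 7: x = 16, y = 5
step 8: x = 23, y = 9
step 9: x = 25, y = 10
step 10: x = 24, y = 13
step 11: x = 19, y = 7
step 12: x = 14, y = -1
The first disagreement with the trace is at step 6, where the value should be y = 3.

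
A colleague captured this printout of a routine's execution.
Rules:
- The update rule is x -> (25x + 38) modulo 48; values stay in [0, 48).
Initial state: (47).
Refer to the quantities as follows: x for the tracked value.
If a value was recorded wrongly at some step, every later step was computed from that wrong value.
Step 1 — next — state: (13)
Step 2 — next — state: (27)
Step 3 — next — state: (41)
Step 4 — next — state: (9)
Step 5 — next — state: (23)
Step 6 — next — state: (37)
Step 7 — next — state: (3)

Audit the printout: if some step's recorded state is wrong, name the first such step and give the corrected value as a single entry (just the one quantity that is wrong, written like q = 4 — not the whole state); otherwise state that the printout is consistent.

step 4, x = 7

1. x = (25*47 + 38) mod 48 = 13 (confirmed correct)
2. x = (25*13 + 38) mod 48 = 27 (matches)
3. x = (25*27 + 38) mod 48 = 41 (checks out)
4. x = (25*41 + 38) mod 48 = 7 (the recorded entry deviates here)
So the first discrepancy is step 4, where the right value is x = 7.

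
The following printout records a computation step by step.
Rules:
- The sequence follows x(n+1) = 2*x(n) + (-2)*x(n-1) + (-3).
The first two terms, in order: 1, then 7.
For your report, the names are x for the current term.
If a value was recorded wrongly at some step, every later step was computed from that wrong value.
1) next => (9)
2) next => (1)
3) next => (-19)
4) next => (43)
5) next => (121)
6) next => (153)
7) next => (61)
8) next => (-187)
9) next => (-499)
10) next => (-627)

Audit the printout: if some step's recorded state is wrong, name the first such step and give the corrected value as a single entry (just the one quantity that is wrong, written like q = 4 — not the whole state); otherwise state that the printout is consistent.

step 4, x = -43

Step 1: x = 2*(7) + (-2)*(1) + (-3) = 9 — same as recorded.
Step 2: x = 2*(9) + (-2)*(7) + (-3) = 1 — exactly as logged.
Step 3: x = 2*(1) + (-2)*(9) + (-3) = -19 — no discrepancy.
Step 4: x = 2*(-19) + (-2)*(1) + (-3) = -43 — the recorded entry deviates here.
The audit stops at step 4: the recorded entry is wrong and should be x = -43.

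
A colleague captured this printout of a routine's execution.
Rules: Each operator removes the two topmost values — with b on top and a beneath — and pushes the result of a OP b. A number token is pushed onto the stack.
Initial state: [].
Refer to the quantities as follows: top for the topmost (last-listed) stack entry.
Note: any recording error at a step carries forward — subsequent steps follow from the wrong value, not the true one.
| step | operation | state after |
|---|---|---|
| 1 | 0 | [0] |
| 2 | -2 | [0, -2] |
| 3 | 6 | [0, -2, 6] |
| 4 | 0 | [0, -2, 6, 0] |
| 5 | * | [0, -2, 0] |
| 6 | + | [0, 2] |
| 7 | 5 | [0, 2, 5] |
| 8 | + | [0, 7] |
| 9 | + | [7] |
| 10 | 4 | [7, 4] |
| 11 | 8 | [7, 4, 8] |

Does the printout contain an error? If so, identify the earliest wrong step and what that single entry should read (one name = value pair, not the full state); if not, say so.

1. push 0: top = 0 (in agreement)
2. push -2: top = -2 (checks out)
3. push 6: top = 6 (checks out)
4. push 0: top = 0 (same as recorded)
5. 6 * 0 = 0 (agrees with the printout)
6. -2 + 0 = -2 (a discrepancy with the printout)
First deviation found at step 6; the corrected entry is top = -2.

step 6, top = -2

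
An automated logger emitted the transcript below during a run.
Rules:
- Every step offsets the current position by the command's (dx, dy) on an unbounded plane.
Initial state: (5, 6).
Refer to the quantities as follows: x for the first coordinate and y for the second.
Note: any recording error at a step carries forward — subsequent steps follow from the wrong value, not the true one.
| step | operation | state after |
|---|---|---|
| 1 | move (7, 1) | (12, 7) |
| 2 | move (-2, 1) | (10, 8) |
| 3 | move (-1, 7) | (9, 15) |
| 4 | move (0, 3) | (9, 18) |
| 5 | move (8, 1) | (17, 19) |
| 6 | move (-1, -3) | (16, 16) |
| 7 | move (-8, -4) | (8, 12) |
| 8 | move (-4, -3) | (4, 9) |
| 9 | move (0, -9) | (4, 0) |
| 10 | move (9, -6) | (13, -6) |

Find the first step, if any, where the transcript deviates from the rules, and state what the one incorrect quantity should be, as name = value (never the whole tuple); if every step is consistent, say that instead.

no error

step 1: x = 5 + (7) = 12, y = 6 + (1) = 7 -> matches
step 2: x = 12 + (-2) = 10, y = 7 + (1) = 8 -> matches
step 3: x = 10 + (-1) = 9, y = 8 + (7) = 15 -> no discrepancy
step 4: x = 9 + (0) = 9, y = 15 + (3) = 18 -> verified
step 5: x = 9 + (8) = 17, y = 18 + (1) = 19 -> checks out
step 6: x = 17 + (-1) = 16, y = 19 + (-3) = 16 -> no discrepancy
step 7: x = 16 + (-8) = 8, y = 16 + (-4) = 12 -> no discrepancy
step 8: x = 8 + (-4) = 4, y = 12 + (-3) = 9 -> same as recorded
step 9: x = 4 + (0) = 4, y = 9 + (-9) = 0 -> consistent with the transcript
step 10: x = 4 + (9) = 13, y = 0 + (-6) = -6 -> in agreement
No step deviates from the rules.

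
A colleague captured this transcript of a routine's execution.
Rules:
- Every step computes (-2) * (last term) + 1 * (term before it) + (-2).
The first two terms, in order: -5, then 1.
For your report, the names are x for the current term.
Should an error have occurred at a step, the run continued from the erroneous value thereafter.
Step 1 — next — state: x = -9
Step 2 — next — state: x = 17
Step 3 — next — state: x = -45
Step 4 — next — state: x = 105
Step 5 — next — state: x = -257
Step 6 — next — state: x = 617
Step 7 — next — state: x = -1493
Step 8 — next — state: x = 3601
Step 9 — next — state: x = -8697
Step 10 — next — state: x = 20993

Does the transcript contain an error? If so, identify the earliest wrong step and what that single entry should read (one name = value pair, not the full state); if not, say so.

no error

Recomputing the run from the initial state:
step 1: x = -9
step 2: x = 17
step 3: x = -45
step 4: x = 105
step 5: x = -257
step 6: x = 617
step 7: x = -1493
step 8: x = 3601
step 9: x = -8697
step 10: x = 20993
This matches the transcript at every step.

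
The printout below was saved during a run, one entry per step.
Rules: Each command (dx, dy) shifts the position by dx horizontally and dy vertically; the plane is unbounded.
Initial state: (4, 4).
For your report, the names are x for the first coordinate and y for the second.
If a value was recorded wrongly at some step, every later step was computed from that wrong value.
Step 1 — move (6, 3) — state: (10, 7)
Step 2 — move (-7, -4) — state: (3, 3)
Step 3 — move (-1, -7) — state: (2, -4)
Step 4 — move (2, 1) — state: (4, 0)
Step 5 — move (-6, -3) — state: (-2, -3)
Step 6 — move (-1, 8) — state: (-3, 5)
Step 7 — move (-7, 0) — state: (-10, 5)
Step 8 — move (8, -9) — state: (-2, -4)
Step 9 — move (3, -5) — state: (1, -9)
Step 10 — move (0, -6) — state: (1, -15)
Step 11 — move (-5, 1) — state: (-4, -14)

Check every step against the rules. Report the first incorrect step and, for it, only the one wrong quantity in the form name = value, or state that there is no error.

Recomputing the run from the initial state:
step 1: x = 10, y = 7
step 2: x = 3, y = 3
step 3: x = 2, y = -4
step 4: x = 4, y = -3
step 5: x = -2, y = -6
step 6: x = -3, y = 2
step 7: x = -10, y = 2
step 8: x = -2, y = -7
step 9: x = 1, y = -12
step 10: x = 1, y = -18
step 11: x = -4, y = -17
The first disagreement with the printout is at step 4, where the value should be y = -3.

step 4, y = -3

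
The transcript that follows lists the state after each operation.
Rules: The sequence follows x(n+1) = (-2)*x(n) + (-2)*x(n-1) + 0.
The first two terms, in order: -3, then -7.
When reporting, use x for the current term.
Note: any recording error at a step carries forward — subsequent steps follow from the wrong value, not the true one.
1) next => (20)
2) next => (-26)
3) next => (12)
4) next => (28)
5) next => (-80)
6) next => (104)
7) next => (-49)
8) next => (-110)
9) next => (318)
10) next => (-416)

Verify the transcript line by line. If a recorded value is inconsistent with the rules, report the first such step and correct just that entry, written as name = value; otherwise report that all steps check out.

step 7, x = -48

Recomputing the run from the initial state:
step 1: x = 20
step 2: x = -26
step 3: x = 12
step 4: x = 28
step 5: x = -80
step 6: x = 104
step 7: x = -48
step 8: x = -112
step 9: x = 320
step 10: x = -416
The first disagreement with the transcript is at step 7, where the value should be x = -48.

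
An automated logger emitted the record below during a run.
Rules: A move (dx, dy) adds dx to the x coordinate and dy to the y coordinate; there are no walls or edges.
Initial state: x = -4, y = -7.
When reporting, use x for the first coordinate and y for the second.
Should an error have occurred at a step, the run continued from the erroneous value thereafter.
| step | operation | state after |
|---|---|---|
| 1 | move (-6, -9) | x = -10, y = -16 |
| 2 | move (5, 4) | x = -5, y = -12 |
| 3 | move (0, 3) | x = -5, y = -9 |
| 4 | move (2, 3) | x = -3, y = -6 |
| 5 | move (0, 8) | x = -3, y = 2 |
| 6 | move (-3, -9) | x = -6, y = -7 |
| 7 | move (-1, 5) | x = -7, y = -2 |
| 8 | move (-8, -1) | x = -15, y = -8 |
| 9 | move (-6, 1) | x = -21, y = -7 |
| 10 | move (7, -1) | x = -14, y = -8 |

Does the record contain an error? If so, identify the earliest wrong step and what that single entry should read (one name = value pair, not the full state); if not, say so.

Recomputing the run from the initial state:
step 1: x = -10, y = -16
step 2: x = -5, y = -12
step 3: x = -5, y = -9
step 4: x = -3, y = -6
step 5: x = -3, y = 2
step 6: x = -6, y = -7
step 7: x = -7, y = -2
step 8: x = -15, y = -3
step 9: x = -21, y = -2
step 10: x = -14, y = -3
The first disagreement with the record is at step 8, where the value should be y = -3.

step 8, y = -3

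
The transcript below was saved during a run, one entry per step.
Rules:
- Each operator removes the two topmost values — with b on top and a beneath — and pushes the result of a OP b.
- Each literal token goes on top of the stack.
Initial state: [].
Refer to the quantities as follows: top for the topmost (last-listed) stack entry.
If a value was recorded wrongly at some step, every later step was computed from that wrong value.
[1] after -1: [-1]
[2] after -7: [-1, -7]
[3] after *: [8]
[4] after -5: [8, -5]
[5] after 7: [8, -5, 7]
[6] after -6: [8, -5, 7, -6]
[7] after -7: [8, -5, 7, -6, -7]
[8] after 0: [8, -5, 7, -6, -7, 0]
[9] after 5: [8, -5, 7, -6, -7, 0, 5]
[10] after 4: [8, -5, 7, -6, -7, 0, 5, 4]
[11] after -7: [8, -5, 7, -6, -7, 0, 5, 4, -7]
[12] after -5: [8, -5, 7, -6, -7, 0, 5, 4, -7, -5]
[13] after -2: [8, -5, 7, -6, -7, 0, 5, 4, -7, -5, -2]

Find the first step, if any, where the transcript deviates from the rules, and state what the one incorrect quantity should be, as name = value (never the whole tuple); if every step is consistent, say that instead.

step 1: push -1: top = -1 -> consistent with the transcript
step 2: push -7: top = -7 -> same as recorded
step 3: -1 * -7 = 7 -> not what was recorded
That makes step 3 the first incorrect line — top = 7 is what it should show.

step 3, top = 7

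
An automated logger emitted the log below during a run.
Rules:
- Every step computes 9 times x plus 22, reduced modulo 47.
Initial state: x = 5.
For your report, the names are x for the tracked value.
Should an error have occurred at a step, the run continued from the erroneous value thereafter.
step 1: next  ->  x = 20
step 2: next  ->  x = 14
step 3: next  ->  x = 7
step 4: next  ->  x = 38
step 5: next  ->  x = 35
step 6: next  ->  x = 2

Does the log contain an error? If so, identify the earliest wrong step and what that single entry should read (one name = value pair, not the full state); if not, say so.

step 6, x = 8

Recomputing the run from the initial state:
step 1: x = 20
step 2: x = 14
step 3: x = 7
step 4: x = 38
step 5: x = 35
step 6: x = 8
The first disagreement with the log is at step 6, where the value should be x = 8.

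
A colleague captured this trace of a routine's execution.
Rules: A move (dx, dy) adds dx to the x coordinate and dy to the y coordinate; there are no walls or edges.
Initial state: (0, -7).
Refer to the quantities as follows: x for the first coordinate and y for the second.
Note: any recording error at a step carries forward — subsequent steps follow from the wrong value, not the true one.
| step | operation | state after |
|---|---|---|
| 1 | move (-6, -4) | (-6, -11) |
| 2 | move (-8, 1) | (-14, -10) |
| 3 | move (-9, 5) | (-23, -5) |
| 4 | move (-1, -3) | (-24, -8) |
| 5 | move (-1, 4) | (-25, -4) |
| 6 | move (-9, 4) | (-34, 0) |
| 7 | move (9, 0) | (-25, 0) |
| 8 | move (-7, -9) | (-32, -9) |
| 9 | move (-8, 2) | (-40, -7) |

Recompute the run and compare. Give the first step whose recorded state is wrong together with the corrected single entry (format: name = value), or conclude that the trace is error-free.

no error

1. x = 0 + (-6) = -6, y = -7 + (-4) = -11 (verified)
2. x = -6 + (-8) = -14, y = -11 + (1) = -10 (same as recorded)
3. x = -14 + (-9) = -23, y = -10 + (5) = -5 (matches)
4. x = -23 + (-1) = -24, y = -5 + (-3) = -8 (consistent with the trace)
5. x = -24 + (-1) = -25, y = -8 + (4) = -4 (in agreement)
6. x = -25 + (-9) = -34, y = -4 + (4) = 0 (exactly as logged)
7. x = -34 + (9) = -25, y = 0 + (0) = 0 (same as recorded)
8. x = -25 + (-7) = -32, y = 0 + (-9) = -9 (checks out)
9. x = -32 + (-8) = -40, y = -9 + (2) = -7 (confirmed correct)
Nothing is out of place; the run is error-free.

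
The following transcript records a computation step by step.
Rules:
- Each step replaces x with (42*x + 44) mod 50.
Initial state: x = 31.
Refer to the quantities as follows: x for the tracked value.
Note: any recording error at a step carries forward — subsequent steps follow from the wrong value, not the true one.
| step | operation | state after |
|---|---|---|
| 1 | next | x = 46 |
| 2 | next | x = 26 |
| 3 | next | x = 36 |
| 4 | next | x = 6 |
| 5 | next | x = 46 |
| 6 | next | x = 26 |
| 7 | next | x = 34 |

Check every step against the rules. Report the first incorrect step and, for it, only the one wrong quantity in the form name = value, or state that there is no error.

Recomputing the run from the initial state:
step 1: x = 46
step 2: x = 26
step 3: x = 36
step 4: x = 6
step 5: x = 46
step 6: x = 26
step 7: x = 36
The first disagreement with the transcript is at step 7, where the value should be x = 36.

step 7, x = 36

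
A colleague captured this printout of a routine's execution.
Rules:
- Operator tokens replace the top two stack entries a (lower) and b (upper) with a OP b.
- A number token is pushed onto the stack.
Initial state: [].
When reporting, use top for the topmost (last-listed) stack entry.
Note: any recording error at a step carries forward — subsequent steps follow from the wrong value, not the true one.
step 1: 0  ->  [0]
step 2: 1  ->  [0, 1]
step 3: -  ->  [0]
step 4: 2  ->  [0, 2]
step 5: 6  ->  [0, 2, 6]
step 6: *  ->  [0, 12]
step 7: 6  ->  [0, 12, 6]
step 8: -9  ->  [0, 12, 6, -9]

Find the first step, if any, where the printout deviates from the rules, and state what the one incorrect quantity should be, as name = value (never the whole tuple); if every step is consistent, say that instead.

step 3, top = -1

Step 1: push 0: top = 0 — in agreement.
Step 2: push 1: top = 1 — verified.
Step 3: 0 - 1 = -1 — first mismatch against the printout.
First deviation found at step 3; the corrected entry is top = -1.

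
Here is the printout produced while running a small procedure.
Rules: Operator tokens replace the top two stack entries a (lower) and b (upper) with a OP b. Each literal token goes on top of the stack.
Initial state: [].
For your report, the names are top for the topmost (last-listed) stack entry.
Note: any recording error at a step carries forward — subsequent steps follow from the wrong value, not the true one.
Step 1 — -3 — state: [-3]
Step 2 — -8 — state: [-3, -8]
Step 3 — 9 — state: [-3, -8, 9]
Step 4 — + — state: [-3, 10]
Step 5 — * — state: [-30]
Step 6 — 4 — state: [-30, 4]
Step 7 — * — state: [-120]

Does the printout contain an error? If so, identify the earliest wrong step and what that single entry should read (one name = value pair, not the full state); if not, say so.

step 1: push -3: top = -3 -> matches
step 2: push -8: top = -8 -> exactly as logged
step 3: push 9: top = 9 -> in agreement
step 4: -8 + 9 = 1 -> first mismatch against the printout
Step 4 is the first one off; corrected, top = 1.

step 4, top = 1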